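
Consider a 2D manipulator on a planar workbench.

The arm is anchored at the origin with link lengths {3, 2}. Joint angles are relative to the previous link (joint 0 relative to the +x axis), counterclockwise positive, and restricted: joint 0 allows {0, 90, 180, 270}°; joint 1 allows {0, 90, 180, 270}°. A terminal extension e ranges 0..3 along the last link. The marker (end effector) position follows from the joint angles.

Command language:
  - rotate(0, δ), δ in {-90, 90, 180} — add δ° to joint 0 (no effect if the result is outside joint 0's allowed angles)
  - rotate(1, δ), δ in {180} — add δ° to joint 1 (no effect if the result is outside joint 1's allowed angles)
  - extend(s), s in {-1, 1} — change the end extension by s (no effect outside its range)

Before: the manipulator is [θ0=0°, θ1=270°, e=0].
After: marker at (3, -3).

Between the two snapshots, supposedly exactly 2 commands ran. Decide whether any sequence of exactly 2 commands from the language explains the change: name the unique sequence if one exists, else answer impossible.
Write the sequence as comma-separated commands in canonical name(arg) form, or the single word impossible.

key: running extend(1) before extend(-1) would end elsewhere — order is forced
start: [θ0=0°, θ1=270°, e=0]
t=1 extend(-1) ⇒ [θ0=0°, θ1=270°, e=0]
t=2 extend(1) ⇒ [θ0=0°, θ1=270°, e=1]
all 36 alternatives checked — unique.

extend(-1), extend(1)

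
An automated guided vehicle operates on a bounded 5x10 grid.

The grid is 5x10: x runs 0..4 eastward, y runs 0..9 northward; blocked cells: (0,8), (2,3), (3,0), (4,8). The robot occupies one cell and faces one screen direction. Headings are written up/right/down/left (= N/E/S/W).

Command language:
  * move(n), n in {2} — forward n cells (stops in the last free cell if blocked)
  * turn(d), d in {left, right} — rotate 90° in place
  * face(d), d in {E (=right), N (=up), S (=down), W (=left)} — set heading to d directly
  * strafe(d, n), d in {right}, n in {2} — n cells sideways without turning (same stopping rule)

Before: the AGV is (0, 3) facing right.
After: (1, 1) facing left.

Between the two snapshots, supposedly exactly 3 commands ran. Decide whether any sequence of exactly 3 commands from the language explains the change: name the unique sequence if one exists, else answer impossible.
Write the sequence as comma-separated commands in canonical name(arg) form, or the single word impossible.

key: order matters: swapping move(2) and face(W) lands elsewhere
begin: (0, 3) facing right
[1] after move(2): (1, 3) facing right
[2] after strafe(right, 2): (1, 1) facing right
[3] after face(W): (1, 1) facing left
no other 3-command option fits: unique.

move(2), strafe(right, 2), face(W)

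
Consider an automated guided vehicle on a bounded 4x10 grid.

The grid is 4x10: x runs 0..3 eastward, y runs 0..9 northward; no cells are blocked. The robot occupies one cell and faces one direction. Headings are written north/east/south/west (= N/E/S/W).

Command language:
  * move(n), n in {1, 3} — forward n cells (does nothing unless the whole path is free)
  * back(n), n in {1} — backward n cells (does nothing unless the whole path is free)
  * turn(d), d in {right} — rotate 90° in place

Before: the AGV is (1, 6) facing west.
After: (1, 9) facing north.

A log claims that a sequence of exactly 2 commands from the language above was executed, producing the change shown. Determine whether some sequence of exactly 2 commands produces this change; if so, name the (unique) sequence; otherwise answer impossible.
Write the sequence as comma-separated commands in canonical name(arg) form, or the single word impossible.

key: running move(3) before turn(right) would end elsewhere — order is forced
begin: (1, 6) facing west
1. turn(right) → (1, 6) facing north
2. move(3) → (1, 9) facing north
uniquely the one of 16 2-step routes that fits.

turn(right), move(3)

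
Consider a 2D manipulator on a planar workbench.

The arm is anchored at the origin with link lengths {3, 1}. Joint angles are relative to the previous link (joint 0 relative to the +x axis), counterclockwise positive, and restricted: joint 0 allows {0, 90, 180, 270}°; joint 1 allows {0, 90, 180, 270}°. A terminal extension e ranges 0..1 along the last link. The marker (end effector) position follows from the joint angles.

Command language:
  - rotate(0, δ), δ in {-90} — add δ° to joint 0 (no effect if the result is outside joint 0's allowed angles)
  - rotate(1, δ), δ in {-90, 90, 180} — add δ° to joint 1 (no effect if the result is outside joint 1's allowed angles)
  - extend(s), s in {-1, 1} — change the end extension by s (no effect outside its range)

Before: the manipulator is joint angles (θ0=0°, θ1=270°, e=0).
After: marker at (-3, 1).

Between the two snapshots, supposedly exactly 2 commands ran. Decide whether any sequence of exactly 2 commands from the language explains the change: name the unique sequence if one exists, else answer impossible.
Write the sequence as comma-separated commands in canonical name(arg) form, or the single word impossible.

rotate(0, -90), rotate(0, -90)

start: joint angles (θ0=0°, θ1=270°, e=0)
step 1 (rotate(0, -90)): joint angles (θ0=270°, θ1=270°, e=0)
step 2 (rotate(0, -90)): joint angles (θ0=180°, θ1=270°, e=0)
no rival 2-sequence matches.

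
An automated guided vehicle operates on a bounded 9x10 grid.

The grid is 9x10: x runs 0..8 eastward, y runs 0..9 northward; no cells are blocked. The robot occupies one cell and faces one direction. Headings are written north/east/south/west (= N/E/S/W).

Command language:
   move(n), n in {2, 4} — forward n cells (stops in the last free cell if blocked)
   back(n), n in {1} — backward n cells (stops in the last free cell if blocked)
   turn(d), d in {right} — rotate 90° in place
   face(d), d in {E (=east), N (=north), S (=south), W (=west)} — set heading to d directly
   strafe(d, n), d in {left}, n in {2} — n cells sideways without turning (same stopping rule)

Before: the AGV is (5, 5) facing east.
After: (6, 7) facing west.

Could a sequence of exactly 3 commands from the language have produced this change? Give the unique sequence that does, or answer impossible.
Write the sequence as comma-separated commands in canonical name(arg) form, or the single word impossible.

strafe(left, 2), face(W), back(1)

key: order matters: swapping strafe(left, 2) and back(1) lands elsewhere
begin: (5, 5) facing east
step 1 (strafe(left, 2)): (5, 7) facing east
step 2 (face(W)): (5, 7) facing west
step 3 (back(1)): (6, 7) facing west
uniquely the one of 729 3-step routes that fits.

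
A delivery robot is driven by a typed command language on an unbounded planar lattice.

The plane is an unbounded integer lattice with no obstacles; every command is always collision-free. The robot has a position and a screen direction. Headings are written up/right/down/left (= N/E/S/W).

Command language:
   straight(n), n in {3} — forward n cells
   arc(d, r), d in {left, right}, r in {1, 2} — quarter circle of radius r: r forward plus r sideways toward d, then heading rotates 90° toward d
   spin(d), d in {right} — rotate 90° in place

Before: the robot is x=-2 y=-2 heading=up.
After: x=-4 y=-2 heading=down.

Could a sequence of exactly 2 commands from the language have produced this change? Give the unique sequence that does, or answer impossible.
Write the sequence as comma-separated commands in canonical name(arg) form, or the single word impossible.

key: position moved to (-4,-2) AND the heading swung to S — translation plus rotation needed
t0: x=-2 y=-2 heading=up
1. arc(left, 1) → x=-3 y=-1 heading=left
2. arc(left, 1) → x=-4 y=-2 heading=down
no rival 2-sequence matches.

arc(left, 1), arc(left, 1)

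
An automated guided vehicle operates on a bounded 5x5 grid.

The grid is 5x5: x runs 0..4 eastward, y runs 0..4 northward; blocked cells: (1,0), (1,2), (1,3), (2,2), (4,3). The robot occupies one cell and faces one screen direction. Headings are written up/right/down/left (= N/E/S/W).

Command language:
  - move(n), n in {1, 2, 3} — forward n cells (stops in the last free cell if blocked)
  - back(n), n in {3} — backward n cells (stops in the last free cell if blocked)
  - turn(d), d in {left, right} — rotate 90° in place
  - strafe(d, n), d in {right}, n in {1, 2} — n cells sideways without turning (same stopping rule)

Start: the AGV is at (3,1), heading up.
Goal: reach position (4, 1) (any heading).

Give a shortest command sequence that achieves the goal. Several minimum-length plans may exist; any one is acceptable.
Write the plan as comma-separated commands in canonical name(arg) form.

start: at (3,1), heading up
1. strafe(right, 2) → at (4,1), heading up
no 0-step plan works, so 1 is optimal.

strafe(right, 2)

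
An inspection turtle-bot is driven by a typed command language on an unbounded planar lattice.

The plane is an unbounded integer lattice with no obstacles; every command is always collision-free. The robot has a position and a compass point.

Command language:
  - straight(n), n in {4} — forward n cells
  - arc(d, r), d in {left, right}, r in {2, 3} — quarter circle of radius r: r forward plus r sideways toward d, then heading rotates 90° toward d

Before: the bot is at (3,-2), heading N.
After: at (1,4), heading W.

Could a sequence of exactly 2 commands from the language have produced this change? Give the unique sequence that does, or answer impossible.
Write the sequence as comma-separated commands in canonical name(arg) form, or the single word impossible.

key: order matters: swapping straight(4) and arc(left, 2) lands elsewhere
from: at (3,-2), heading N
t=1 straight(4) ⇒ at (3,2), heading N
t=2 arc(left, 2) ⇒ at (1,4), heading W
no rival 2-sequence matches.

straight(4), arc(left, 2)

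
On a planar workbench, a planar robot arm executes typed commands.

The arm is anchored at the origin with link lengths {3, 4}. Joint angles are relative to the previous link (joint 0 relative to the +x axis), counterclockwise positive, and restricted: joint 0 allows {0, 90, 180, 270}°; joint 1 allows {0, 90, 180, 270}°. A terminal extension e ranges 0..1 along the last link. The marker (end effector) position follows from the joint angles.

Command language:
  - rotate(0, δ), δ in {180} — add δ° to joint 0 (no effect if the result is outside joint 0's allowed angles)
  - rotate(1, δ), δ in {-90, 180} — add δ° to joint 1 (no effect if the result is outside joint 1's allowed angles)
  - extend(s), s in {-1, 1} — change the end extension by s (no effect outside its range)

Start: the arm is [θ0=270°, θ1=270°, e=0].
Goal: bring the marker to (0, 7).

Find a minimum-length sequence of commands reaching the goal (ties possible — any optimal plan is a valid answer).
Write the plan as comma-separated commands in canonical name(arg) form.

initial: [θ0=270°, θ1=270°, e=0]
step 1 (rotate(1, 180)): [θ0=270°, θ1=90°, e=0]
step 2 (rotate(1, -90)): [θ0=270°, θ1=0°, e=0]
step 3 (rotate(0, 180)): [θ0=90°, θ1=0°, e=0]
nothing shorter than 3 reaches the goal.

rotate(1, 180), rotate(1, -90), rotate(0, 180)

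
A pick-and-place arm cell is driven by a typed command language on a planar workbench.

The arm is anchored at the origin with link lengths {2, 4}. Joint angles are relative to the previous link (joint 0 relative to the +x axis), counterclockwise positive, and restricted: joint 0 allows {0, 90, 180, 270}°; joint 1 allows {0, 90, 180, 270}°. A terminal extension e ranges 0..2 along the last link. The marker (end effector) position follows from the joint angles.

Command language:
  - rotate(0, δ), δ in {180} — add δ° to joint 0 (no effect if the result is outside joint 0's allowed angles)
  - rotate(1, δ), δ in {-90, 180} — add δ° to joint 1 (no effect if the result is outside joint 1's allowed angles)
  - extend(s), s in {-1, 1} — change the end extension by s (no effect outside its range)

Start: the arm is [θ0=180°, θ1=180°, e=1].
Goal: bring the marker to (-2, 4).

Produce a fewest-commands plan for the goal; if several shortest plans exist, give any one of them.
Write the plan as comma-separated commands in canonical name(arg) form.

extend(-1), rotate(1, 180), rotate(1, -90)

from: [θ0=180°, θ1=180°, e=1]
step 1 (extend(-1)): [θ0=180°, θ1=180°, e=0]
step 2 (rotate(1, 180)): [θ0=180°, θ1=0°, e=0]
step 3 (rotate(1, -90)): [θ0=180°, θ1=270°, e=0]
nothing shorter than 3 reaches the goal.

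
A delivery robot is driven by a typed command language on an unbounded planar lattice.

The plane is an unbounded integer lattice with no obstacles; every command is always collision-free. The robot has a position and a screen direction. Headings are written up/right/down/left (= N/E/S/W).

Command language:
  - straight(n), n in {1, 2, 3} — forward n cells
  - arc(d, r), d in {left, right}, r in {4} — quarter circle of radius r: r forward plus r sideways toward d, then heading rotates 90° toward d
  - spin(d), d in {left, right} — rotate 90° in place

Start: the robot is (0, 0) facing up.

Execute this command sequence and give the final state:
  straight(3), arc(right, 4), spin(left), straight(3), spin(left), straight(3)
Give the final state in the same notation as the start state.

initial: (0, 0) facing up
1. straight(3) → (0, 3) facing up
2. arc(right, 4) → (4, 7) facing right
3. spin(left) → (4, 7) facing up
4. straight(3) → (4, 10) facing up
5. spin(left) → (4, 10) facing left
6. straight(3) → (1, 10) facing left

(1, 10) facing left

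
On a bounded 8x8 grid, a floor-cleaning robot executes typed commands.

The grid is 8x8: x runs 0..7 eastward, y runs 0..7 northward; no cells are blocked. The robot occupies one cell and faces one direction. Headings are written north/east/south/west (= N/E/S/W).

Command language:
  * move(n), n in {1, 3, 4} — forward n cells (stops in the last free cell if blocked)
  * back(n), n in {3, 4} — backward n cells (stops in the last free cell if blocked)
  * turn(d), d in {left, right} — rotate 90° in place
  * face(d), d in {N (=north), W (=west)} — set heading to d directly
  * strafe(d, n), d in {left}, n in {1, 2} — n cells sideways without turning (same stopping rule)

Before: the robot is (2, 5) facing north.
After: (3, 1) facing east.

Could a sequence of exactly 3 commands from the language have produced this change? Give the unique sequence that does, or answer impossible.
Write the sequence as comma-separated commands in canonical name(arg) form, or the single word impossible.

key: cell and facing (now E) both changed — the 3 commands mix motion and turning
t0: (2, 5) facing north
1. back(4) → (2, 1) facing north
2. turn(right) → (2, 1) facing east
3. move(1) → (3, 1) facing east
no rival 3-sequence matches.

back(4), turn(right), move(1)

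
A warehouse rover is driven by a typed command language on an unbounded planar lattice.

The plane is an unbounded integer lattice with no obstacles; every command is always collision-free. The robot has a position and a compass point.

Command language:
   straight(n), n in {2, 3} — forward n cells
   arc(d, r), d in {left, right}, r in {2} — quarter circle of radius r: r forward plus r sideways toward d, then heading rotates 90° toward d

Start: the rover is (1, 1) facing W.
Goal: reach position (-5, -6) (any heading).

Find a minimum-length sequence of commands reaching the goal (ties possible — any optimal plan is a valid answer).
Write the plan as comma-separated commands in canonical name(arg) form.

initial: (1, 1) facing W
t=1 straight(2) ⇒ (-1, 1) facing W
t=2 arc(left, 2) ⇒ (-3, -1) facing S
t=3 straight(3) ⇒ (-3, -4) facing S
t=4 arc(right, 2) ⇒ (-5, -6) facing W
no 3-step plan works, so 4 is optimal.

straight(2), arc(left, 2), straight(3), arc(right, 2)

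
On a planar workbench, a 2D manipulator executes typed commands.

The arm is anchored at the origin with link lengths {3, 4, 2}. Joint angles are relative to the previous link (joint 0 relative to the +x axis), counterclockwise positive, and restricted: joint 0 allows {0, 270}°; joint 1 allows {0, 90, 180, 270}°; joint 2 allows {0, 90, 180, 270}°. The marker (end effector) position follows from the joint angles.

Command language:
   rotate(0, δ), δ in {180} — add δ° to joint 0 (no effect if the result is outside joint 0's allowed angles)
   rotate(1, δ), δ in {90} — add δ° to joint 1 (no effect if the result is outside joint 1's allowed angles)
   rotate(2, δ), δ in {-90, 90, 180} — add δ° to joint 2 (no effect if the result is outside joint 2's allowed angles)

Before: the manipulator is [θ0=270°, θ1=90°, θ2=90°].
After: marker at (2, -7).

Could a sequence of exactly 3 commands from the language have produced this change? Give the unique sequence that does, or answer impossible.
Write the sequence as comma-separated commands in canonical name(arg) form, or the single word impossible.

rotate(1, 90), rotate(1, 90), rotate(1, 90)

begin: [θ0=270°, θ1=90°, θ2=90°]
[1] after rotate(1, 90): [θ0=270°, θ1=180°, θ2=90°]
[2] after rotate(1, 90): [θ0=270°, θ1=270°, θ2=90°]
[3] after rotate(1, 90): [θ0=270°, θ1=0°, θ2=90°]
no rival 3-sequence matches.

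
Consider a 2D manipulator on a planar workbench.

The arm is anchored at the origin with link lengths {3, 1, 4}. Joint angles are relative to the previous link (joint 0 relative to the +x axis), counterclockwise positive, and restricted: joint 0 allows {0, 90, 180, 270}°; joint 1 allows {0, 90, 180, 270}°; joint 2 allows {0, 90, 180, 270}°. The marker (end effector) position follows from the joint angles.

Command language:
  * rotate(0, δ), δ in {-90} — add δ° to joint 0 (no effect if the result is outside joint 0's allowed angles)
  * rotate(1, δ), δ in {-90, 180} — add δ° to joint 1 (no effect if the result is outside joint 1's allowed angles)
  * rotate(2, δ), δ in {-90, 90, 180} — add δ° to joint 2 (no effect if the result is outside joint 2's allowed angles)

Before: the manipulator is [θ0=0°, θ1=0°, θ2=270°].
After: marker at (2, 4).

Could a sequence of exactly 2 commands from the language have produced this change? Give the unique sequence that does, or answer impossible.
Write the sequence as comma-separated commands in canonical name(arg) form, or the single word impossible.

from: [θ0=0°, θ1=0°, θ2=270°]
t=1 rotate(1, -90) ⇒ [θ0=0°, θ1=270°, θ2=270°]
t=2 rotate(1, -90) ⇒ [θ0=0°, θ1=180°, θ2=270°]
all 36 alternatives checked — unique.

rotate(1, -90), rotate(1, -90)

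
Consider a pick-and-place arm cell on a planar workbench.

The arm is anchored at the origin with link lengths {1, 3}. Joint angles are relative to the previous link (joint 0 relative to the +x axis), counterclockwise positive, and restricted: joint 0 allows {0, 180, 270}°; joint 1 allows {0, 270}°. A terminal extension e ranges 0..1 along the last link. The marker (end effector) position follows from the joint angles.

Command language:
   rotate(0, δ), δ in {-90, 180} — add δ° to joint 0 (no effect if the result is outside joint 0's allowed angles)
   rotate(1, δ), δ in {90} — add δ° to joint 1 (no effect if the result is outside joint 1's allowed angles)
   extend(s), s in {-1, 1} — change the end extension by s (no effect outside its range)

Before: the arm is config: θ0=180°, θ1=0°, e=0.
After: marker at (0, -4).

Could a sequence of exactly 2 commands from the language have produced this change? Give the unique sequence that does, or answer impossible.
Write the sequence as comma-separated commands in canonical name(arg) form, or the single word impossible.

key: order matters: swapping rotate(0, 180) and rotate(0, -90) lands elsewhere
from: config: θ0=180°, θ1=0°, e=0
1. rotate(0, 180) → config: θ0=0°, θ1=0°, e=0
2. rotate(0, -90) → config: θ0=270°, θ1=0°, e=0
no other 2-command option fits: unique.

rotate(0, 180), rotate(0, -90)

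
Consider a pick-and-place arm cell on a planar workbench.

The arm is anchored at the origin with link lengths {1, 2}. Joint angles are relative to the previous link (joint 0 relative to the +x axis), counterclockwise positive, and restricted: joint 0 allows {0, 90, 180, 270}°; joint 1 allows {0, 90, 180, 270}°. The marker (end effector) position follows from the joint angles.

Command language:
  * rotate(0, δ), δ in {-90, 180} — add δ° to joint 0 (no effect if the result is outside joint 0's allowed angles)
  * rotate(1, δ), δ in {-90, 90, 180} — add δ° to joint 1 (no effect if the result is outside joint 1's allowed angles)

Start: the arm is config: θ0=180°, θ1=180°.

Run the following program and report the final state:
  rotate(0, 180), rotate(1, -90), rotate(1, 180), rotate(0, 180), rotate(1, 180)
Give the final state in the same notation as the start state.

from: config: θ0=180°, θ1=180°
step 1 (rotate(0, 180)): config: θ0=0°, θ1=180°
step 2 (rotate(1, -90)): config: θ0=0°, θ1=90°
step 3 (rotate(1, 180)): config: θ0=0°, θ1=270°
step 4 (rotate(0, 180)): config: θ0=180°, θ1=270°
step 5 (rotate(1, 180)): config: θ0=180°, θ1=90°

config: θ0=180°, θ1=90°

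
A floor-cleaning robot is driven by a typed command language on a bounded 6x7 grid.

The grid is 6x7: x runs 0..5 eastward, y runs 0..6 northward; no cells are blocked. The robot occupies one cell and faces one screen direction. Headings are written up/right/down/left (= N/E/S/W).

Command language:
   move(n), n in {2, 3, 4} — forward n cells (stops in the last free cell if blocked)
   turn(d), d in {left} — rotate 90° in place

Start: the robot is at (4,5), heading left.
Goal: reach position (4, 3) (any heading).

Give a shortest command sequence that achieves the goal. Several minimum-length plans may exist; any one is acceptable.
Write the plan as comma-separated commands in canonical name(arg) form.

initial: at (4,5), heading left
step 1 (turn(left)): at (4,5), heading down
step 2 (move(2)): at (4,3), heading down
no 1-step plan works, so 2 is optimal.

turn(left), move(2)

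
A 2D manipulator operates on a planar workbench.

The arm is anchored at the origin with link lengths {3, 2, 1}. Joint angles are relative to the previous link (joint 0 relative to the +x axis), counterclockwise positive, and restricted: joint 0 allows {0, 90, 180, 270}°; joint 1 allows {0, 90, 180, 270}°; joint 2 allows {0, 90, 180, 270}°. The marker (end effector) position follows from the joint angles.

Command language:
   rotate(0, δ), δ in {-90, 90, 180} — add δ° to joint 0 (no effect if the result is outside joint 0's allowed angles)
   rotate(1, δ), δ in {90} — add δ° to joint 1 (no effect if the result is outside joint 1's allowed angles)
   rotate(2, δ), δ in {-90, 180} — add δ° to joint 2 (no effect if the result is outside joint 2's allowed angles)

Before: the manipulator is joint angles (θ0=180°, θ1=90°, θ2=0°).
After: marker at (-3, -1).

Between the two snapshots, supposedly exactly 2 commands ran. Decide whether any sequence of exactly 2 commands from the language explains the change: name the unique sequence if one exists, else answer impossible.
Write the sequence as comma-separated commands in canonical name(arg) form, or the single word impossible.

rotate(2, -90), rotate(2, -90)

from: joint angles (θ0=180°, θ1=90°, θ2=0°)
t=1 rotate(2, -90) ⇒ joint angles (θ0=180°, θ1=90°, θ2=270°)
t=2 rotate(2, -90) ⇒ joint angles (θ0=180°, θ1=90°, θ2=180°)
no other 2-command option fits: unique.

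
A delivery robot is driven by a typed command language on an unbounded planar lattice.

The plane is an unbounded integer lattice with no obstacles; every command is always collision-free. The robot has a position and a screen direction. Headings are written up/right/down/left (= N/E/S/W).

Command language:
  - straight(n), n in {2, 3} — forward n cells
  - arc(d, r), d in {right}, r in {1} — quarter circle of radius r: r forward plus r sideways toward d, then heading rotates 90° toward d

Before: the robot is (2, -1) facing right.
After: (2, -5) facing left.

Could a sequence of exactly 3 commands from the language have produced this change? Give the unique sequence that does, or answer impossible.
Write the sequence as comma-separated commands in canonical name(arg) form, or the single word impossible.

arc(right, 1), straight(2), arc(right, 1)

key: cell and facing (now W) both changed — the 3 commands mix motion and turning
t0: (2, -1) facing right
t=1 arc(right, 1) ⇒ (3, -2) facing down
t=2 straight(2) ⇒ (3, -4) facing down
t=3 arc(right, 1) ⇒ (2, -5) facing left
uniquely the one of 27 3-step routes that fits.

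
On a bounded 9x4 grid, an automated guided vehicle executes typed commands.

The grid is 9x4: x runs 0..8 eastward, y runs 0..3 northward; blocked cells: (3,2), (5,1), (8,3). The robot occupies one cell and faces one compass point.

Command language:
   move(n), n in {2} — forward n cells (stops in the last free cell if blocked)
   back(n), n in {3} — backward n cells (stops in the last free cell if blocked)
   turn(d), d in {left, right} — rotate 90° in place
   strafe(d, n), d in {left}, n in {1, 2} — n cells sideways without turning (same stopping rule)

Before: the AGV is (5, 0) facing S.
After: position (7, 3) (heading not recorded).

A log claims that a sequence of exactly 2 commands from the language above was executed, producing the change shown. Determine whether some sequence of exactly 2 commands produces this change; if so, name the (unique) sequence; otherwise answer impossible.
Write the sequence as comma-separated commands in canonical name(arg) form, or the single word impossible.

key: order matters: swapping strafe(left, 2) and back(3) lands elsewhere
start: (5, 0) facing S
[1] after strafe(left, 2): (7, 0) facing S
[2] after back(3): (7, 3) facing S
all 36 alternatives checked — unique.

strafe(left, 2), back(3)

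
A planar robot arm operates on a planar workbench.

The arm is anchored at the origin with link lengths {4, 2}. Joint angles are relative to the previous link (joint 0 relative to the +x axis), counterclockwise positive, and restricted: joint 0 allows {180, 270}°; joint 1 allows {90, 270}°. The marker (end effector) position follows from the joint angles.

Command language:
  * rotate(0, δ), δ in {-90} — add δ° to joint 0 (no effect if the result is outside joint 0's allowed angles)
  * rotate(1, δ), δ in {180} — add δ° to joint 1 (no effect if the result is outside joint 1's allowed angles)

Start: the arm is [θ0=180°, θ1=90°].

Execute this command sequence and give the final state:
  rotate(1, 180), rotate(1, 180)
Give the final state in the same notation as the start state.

[θ0=180°, θ1=90°]

start: [θ0=180°, θ1=90°]
t=1 rotate(1, 180) ⇒ [θ0=180°, θ1=270°]
t=2 rotate(1, 180) ⇒ [θ0=180°, θ1=90°]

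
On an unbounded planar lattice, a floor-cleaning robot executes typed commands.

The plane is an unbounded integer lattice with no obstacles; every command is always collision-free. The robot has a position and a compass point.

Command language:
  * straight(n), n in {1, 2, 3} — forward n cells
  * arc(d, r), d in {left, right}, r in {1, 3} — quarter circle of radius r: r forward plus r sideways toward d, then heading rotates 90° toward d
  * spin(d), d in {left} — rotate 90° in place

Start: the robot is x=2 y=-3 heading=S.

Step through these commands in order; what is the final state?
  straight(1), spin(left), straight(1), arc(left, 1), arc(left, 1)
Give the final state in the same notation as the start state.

from: x=2 y=-3 heading=S
step 1 (straight(1)): x=2 y=-4 heading=S
step 2 (spin(left)): x=2 y=-4 heading=E
step 3 (straight(1)): x=3 y=-4 heading=E
step 4 (arc(left, 1)): x=4 y=-3 heading=N
step 5 (arc(left, 1)): x=3 y=-2 heading=W

x=3 y=-2 heading=W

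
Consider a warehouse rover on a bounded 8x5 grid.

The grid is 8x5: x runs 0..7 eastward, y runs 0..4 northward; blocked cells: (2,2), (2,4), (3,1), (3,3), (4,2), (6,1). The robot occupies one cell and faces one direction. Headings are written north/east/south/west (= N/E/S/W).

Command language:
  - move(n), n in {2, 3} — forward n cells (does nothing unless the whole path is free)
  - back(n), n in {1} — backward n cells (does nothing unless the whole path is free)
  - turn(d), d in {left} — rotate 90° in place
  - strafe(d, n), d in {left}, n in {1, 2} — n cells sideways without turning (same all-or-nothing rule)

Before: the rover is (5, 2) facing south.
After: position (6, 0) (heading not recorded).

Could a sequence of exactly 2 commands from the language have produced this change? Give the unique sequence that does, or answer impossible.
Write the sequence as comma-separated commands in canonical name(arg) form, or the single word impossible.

move(2), strafe(left, 1)

key: running strafe(left, 1) before move(2) would end elsewhere — order is forced
t0: (5, 2) facing south
t=1 move(2) ⇒ (5, 0) facing south
t=2 strafe(left, 1) ⇒ (6, 0) facing south
uniquely the one of 36 2-step routes that fits.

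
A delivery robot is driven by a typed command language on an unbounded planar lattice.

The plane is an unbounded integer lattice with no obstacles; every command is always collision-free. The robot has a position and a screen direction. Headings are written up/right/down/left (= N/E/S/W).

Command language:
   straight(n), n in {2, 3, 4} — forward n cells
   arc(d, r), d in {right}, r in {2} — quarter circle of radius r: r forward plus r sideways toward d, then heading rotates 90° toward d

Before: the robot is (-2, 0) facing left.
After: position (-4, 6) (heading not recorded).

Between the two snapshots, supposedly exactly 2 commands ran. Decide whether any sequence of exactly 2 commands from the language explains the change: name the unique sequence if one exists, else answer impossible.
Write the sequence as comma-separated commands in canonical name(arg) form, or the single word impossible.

key: running straight(4) before arc(right, 2) would end elsewhere — order is forced
start: (-2, 0) facing left
t=1 arc(right, 2) ⇒ (-4, 2) facing up
t=2 straight(4) ⇒ (-4, 6) facing up
no other 2-command option fits: unique.

arc(right, 2), straight(4)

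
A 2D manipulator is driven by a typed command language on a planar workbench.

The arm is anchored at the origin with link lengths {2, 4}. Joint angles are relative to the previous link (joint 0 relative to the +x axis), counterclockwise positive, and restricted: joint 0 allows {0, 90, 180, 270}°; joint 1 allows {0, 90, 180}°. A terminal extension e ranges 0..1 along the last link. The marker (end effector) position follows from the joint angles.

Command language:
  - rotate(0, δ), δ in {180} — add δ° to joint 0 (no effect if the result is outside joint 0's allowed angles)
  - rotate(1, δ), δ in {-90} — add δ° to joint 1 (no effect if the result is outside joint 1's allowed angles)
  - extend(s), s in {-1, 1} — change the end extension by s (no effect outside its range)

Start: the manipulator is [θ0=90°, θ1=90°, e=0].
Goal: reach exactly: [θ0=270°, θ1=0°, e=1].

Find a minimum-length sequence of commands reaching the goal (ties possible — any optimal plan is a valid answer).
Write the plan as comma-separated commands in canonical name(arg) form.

rotate(0, 180), extend(1), rotate(1, -90)

t0: [θ0=90°, θ1=90°, e=0]
step 1 (rotate(0, 180)): [θ0=270°, θ1=90°, e=0]
step 2 (extend(1)): [θ0=270°, θ1=90°, e=1]
step 3 (rotate(1, -90)): [θ0=270°, θ1=0°, e=1]
nothing shorter than 3 reaches the goal.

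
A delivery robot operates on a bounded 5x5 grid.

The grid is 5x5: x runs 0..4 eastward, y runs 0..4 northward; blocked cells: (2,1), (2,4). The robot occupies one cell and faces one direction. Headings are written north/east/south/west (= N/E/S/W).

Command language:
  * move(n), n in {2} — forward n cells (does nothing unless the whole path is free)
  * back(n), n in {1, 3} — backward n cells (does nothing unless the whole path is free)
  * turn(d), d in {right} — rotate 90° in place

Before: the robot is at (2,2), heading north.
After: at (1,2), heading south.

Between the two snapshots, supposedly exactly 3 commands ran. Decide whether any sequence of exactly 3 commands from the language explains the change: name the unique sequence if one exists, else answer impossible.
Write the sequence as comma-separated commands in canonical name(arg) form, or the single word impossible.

turn(right), back(1), turn(right)

key: cell and facing (now S) both changed — the 3 commands mix motion and turning
t0: at (2,2), heading north
t=1 turn(right) ⇒ at (2,2), heading east
t=2 back(1) ⇒ at (1,2), heading east
t=3 turn(right) ⇒ at (1,2), heading south
no other 3-command option fits: unique.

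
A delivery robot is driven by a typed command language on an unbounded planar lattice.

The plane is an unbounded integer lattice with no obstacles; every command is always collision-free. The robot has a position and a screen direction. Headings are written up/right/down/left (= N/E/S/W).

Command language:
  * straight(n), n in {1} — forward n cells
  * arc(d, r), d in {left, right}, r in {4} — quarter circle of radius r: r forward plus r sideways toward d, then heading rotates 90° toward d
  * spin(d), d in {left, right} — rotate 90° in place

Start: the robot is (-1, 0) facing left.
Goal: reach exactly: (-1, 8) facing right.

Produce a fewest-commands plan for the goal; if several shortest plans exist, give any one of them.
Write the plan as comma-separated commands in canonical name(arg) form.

arc(right, 4), arc(right, 4)

begin: (-1, 0) facing left
t=1 arc(right, 4) ⇒ (-5, 4) facing up
t=2 arc(right, 4) ⇒ (-1, 8) facing right
nothing shorter than 2 reaches the goal.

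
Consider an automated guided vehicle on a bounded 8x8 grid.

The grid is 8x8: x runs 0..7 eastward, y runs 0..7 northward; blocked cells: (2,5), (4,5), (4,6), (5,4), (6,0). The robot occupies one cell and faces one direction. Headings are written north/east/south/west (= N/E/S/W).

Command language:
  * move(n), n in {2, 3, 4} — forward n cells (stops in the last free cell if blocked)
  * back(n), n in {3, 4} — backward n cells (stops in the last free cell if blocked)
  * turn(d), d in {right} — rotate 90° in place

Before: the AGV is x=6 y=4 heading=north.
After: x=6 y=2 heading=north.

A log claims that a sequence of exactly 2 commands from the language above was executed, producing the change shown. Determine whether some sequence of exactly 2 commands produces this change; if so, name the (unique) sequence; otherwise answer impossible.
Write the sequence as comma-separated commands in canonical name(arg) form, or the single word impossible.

key: order matters: swapping move(2) and back(4) lands elsewhere
from: x=6 y=4 heading=north
step 1 (move(2)): x=6 y=6 heading=north
step 2 (back(4)): x=6 y=2 heading=north
no other 2-command option fits: unique.

move(2), back(4)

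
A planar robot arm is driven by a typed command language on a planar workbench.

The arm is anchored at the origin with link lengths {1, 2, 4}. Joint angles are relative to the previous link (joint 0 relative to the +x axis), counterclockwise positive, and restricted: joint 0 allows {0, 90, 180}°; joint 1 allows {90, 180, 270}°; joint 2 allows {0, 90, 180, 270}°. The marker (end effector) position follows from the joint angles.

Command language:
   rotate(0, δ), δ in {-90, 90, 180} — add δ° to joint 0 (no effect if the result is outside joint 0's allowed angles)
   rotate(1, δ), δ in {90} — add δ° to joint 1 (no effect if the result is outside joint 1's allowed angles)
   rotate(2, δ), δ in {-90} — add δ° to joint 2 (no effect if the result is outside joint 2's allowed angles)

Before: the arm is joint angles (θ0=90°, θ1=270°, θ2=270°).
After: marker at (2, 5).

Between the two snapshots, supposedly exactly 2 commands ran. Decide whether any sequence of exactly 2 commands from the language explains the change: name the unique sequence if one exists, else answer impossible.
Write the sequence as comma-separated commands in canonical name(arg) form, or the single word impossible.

rotate(2, -90), rotate(2, -90)

initial: joint angles (θ0=90°, θ1=270°, θ2=270°)
t=1 rotate(2, -90) ⇒ joint angles (θ0=90°, θ1=270°, θ2=180°)
t=2 rotate(2, -90) ⇒ joint angles (θ0=90°, θ1=270°, θ2=90°)
no rival 2-sequence matches.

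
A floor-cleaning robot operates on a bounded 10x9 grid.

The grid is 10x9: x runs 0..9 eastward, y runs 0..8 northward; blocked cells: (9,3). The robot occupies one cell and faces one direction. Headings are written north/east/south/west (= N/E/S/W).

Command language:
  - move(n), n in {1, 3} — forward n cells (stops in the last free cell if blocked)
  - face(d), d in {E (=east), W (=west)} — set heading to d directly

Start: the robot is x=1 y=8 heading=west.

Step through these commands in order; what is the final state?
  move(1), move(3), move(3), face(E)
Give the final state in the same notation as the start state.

x=0 y=8 heading=east

from: x=1 y=8 heading=west
t=1 move(1) ⇒ x=0 y=8 heading=west
t=2 move(3) ⇒ x=0 y=8 heading=west
t=3 move(3) ⇒ x=0 y=8 heading=west
t=4 face(E) ⇒ x=0 y=8 heading=east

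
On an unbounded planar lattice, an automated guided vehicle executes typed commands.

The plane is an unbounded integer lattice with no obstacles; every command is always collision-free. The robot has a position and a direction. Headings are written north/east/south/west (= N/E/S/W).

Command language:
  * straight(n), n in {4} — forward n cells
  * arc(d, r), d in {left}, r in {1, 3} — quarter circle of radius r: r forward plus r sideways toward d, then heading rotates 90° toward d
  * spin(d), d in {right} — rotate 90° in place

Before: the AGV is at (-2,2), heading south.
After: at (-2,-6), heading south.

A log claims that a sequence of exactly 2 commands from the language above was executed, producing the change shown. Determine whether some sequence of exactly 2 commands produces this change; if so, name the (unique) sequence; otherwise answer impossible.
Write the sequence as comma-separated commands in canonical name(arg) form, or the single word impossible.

straight(4), straight(4)

key: still facing S at the end — nothing in the sequence rotates
t0: at (-2,2), heading south
t=1 straight(4) ⇒ at (-2,-2), heading south
t=2 straight(4) ⇒ at (-2,-6), heading south
no other 2-command option fits: unique.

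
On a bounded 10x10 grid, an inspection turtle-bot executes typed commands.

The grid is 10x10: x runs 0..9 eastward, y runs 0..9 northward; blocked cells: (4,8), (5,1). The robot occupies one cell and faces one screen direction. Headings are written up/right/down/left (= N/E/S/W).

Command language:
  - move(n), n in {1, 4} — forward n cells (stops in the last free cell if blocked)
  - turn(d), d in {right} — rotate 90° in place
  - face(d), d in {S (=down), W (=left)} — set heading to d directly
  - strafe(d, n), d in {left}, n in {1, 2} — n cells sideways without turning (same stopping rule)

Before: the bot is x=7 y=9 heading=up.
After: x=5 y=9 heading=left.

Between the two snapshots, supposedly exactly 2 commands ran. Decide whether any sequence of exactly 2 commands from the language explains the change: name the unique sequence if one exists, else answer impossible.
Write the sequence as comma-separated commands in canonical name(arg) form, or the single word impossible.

strafe(left, 2), face(W)

key: order matters: swapping strafe(left, 2) and face(W) lands elsewhere
begin: x=7 y=9 heading=up
[1] after strafe(left, 2): x=5 y=9 heading=up
[2] after face(W): x=5 y=9 heading=left
no rival 2-sequence matches.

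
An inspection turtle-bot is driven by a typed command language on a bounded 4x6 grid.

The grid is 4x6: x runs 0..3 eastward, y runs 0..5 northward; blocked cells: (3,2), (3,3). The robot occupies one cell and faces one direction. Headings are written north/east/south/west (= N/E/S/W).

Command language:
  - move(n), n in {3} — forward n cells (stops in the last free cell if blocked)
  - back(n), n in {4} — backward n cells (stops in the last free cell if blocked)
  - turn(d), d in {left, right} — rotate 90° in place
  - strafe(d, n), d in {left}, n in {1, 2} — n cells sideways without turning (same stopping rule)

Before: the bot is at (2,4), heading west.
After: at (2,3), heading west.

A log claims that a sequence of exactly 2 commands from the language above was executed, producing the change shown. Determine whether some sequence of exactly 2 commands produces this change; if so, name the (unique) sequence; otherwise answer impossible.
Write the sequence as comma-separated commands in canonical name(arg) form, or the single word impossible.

strafe(left, 1), back(4)

key: order matters: swapping strafe(left, 1) and back(4) lands elsewhere
from: at (2,4), heading west
1. strafe(left, 1) → at (2,3), heading west
2. back(4) → at (2,3), heading west
uniquely the one of 36 2-step routes that fits.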